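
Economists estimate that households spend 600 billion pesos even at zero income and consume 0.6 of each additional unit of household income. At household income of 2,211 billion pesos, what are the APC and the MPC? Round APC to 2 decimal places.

APC = 0.87; MPC = 0.6

MPC = 0.6 (the slope of the consumption function)
C = 600 + 0.6(2211) = 1926.6, so APC = 1926.6/2211 = 0.87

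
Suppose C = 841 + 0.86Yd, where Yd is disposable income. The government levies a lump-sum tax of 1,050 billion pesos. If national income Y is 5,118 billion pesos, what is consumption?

C = 4339.48

Yd = Y − T = 5118 − 1050 = 4068
C = 841 + 0.86(4068) = 841 + 3498.48 = 4339.48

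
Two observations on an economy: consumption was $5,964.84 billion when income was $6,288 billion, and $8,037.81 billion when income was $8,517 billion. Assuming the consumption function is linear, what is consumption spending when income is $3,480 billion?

C = 3353.4

MPC = (8037.81 − 5964.84)/(8517 − 6288) = 2072.97/2229 = 0.93
a = 5964.84 − 0.93(6288) = 5964.84 − 5847.84 = 117
C = 117 + 0.93(3480) = 117 + 3236.4 = 3353.4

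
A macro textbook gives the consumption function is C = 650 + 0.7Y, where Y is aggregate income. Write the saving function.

S = Y − C = Y − (650 + 0.7Y) = -650 + (1 − 0.7)Y

S = -650 + 0.3Y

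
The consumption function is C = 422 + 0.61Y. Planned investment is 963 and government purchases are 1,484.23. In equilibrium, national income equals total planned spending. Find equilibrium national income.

Y = C + I + G = 422 + 0.61Y + 963 + 1484.23
Y − 0.61Y = 2869.23
0.39Y = 2869.23, so Y = 2869.23/0.39 = 7357

Y = 7357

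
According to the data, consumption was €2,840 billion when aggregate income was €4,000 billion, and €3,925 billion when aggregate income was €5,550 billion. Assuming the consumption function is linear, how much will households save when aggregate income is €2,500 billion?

MPC = (3925 − 2840)/(5550 − 4000) = 1085/1550 = 0.7
a = 2840 − 0.7(4000) = 2840 − 2800 = 40
C = 40 + 0.7(2500) = 1790
S = 2500 − 1790 = 710

S = 710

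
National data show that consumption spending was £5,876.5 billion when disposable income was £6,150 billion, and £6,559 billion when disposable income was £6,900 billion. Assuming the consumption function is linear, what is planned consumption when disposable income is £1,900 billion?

C = 2009

MPC = (6559 − 5876.5)/(6900 − 6150) = 682.5/750 = 0.91
a = 5876.5 − 0.91(6150) = 5876.5 − 5596.5 = 280
C = 280 + 0.91(1900) = 280 + 1729 = 2009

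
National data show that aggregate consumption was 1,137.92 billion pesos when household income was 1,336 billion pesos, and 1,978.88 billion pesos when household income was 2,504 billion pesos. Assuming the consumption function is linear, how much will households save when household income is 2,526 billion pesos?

S = 531.28

MPC = (1978.88 − 1137.92)/(2504 − 1336) = 840.96/1168 = 0.72
a = 1137.92 − 0.72(1336) = 1137.92 − 961.92 = 176
C = 176 + 0.72(2526) = 1994.72
S = 2526 − 1994.72 = 531.28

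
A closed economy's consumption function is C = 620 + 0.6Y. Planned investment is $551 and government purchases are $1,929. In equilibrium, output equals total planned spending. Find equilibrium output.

Y = C + I + G = 620 + 0.6Y + 551 + 1929
Y − 0.6Y = 3100
0.4Y = 3100, so Y = 3100/0.4 = 7750

Y = 7750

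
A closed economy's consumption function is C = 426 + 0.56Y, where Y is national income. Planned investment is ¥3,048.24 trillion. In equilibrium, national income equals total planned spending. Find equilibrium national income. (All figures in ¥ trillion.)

Y = C + I = 426 + 0.56Y + 3048.24
Y − 0.56Y = 3474.24
0.44Y = 3474.24, so Y = 3474.24/0.44 = 7896

Y = 7896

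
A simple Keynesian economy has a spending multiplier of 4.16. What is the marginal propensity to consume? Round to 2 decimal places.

k = 1/(1 − MPC), so 1 − MPC = 1/k = 1/4.16 = 0.2404
MPC = 1 − 0.2404 = 0.76

MPC = 0.76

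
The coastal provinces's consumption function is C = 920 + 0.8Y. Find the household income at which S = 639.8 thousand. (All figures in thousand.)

Y = 7799

S = Y − C = -920 + 0.2Y
-920 + 0.2Y = 639.8, so 0.2Y = 1559.8 and Y = 7799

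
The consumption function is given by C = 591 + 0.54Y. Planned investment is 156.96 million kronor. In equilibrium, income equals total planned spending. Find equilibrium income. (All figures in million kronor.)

Y = 1626

Y = C + I = 591 + 0.54Y + 156.96
Y − 0.54Y = 747.96
0.46Y = 747.96, so Y = 747.96/0.46 = 1626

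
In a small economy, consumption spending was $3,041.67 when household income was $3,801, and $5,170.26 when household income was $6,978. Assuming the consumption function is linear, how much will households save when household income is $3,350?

S = 610.5

MPC = (5170.26 − 3041.67)/(6978 − 3801) = 2128.59/3177 = 0.67
a = 3041.67 − 0.67(3801) = 3041.67 − 2546.67 = 495
C = 495 + 0.67(3350) = 2739.5
S = 3350 − 2739.5 = 610.5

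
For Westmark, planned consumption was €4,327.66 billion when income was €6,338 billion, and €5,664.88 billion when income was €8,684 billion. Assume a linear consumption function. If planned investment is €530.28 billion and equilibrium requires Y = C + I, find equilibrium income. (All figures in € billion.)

MPC = (5664.88 − 4327.66)/(8684 − 6338) = 1337.22/2346 = 0.57
a = 4327.66 − 0.57(6338) = 715
Equilibrium: Y = 715 + 0.57Y + 530.28
0.43Y = 1245.28, so Y = 1245.28/0.43 = 2896

Y = 2896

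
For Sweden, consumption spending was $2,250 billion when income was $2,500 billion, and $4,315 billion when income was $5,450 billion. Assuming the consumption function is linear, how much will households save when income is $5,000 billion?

S = 1000

MPC = (4315 − 2250)/(5450 − 2500) = 2065/2950 = 0.7
a = 2250 − 0.7(2500) = 2250 − 1750 = 500
C = 500 + 0.7(5000) = 4000
S = 5000 − 4000 = 1000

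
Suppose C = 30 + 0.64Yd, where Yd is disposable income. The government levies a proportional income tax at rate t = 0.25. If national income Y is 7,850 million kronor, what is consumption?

Yd = (1 − 0.25)(7850) = 0.75(7850) = 5887.5
C = 30 + 0.64(5887.5) = 30 + 3768 = 3798

C = 3798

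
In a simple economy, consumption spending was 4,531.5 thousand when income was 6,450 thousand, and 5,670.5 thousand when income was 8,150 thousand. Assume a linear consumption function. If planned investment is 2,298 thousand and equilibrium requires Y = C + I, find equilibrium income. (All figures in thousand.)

Y = 7600

MPC = (5670.5 − 4531.5)/(8150 − 6450) = 1139/1700 = 0.67
a = 4531.5 − 0.67(6450) = 210
Equilibrium: Y = 210 + 0.67Y + 2298
0.33Y = 2508, so Y = 2508/0.33 = 7600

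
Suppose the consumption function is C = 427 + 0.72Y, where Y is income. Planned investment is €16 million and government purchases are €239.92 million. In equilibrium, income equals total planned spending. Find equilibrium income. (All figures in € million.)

Y = 2439

Y = C + I + G = 427 + 0.72Y + 16 + 239.92
Y − 0.72Y = 682.92
0.28Y = 682.92, so Y = 682.92/0.28 = 2439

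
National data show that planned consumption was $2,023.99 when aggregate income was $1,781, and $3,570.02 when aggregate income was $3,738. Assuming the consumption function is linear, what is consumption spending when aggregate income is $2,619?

C = 2686.01

MPC = (3570.02 − 2023.99)/(3738 − 1781) = 1546.03/1957 = 0.79
a = 2023.99 − 0.79(1781) = 2023.99 − 1406.99 = 617
C = 617 + 0.79(2619) = 617 + 2069.01 = 2686.01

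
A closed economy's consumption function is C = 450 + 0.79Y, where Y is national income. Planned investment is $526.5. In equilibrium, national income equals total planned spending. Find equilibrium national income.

Y = 4650

Y = C + I = 450 + 0.79Y + 526.5
Y − 0.79Y = 976.5
0.21Y = 976.5, so Y = 976.5/0.21 = 4650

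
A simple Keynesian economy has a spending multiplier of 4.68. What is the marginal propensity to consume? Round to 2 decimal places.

k = 1/(1 − MPC), so 1 − MPC = 1/k = 1/4.68 = 0.2137
MPC = 1 − 0.2137 = 0.79

MPC = 0.79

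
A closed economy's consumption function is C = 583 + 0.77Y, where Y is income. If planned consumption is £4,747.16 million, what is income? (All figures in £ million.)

Y = 5408

583 + 0.77Y = 4747.16
0.77Y = 4164.16, so Y = 4164.16/0.77 = 5408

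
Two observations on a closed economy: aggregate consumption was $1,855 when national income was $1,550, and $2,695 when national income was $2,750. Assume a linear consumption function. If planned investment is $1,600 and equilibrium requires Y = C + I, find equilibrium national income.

Y = 7900

MPC = (2695 − 1855)/(2750 − 1550) = 840/1200 = 0.7
a = 1855 − 0.7(1550) = 770
Equilibrium: Y = 770 + 0.7Y + 1600
0.3Y = 2370, so Y = 2370/0.3 = 7900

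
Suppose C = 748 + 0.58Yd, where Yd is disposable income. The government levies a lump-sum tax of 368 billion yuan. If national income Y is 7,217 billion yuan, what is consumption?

Yd = Y − T = 7217 − 368 = 6849
C = 748 + 0.58(6849) = 748 + 3972.42 = 4720.42

C = 4720.42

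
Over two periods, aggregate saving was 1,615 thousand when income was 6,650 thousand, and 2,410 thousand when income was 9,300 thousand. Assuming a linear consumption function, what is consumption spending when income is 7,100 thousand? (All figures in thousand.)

C = 5350

MPS = ΔS/ΔY = (2410 − 1615)/(9300 − 6650) = 795/2650 = 0.3
MPC = 1 − MPS = 0.7
Autonomous saving = 1615 − 0.3(6650) = -380, so a = 380
C = 380 + 0.7(7100) = 380 + 4970 = 5350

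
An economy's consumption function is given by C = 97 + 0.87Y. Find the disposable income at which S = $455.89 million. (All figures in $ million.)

Y = 4253

S = Y − C = -97 + 0.13Y
-97 + 0.13Y = 455.89, so 0.13Y = 552.89 and Y = 4253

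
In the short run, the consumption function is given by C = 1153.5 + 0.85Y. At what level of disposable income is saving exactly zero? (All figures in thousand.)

At break-even, C = Y: 1153.5 + 0.85Y = Y
0.15Y = 1153.5, so Y = 1153.5/0.15 = 7690

Y = 7690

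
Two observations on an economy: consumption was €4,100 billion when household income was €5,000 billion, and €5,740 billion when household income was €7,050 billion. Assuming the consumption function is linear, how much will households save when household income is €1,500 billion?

S = 200

MPC = (5740 − 4100)/(7050 − 5000) = 1640/2050 = 0.8
a = 4100 − 0.8(5000) = 4100 − 4000 = 100
C = 100 + 0.8(1500) = 1300
S = 1500 − 1300 = 200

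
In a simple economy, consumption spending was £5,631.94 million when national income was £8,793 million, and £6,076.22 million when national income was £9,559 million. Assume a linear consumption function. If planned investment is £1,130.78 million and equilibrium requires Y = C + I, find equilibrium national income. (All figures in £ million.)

Y = 3959

MPC = (6076.22 − 5631.94)/(9559 − 8793) = 444.28/766 = 0.58
a = 5631.94 − 0.58(8793) = 532
Equilibrium: Y = 532 + 0.58Y + 1130.78
0.42Y = 1662.78, so Y = 1662.78/0.42 = 3959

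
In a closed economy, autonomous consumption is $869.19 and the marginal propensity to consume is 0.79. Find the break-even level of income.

Y = 4139

At break-even, C = Y: 869.19 + 0.79Y = Y
0.21Y = 869.19, so Y = 869.19/0.21 = 4139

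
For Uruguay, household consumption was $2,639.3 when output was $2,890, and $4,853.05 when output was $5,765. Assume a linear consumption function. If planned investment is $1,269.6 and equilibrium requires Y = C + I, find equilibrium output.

MPC = (4853.05 − 2639.3)/(5765 − 2890) = 2213.75/2875 = 0.77
a = 2639.3 − 0.77(2890) = 414
Equilibrium: Y = 414 + 0.77Y + 1269.6
0.23Y = 1683.6, so Y = 1683.6/0.23 = 7320

Y = 7320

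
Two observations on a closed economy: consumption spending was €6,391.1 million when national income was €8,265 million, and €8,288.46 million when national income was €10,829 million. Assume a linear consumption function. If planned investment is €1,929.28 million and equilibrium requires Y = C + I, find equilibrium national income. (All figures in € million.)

Y = 8478

MPC = (8288.46 − 6391.1)/(10829 − 8265) = 1897.36/2564 = 0.74
a = 6391.1 − 0.74(8265) = 275
Equilibrium: Y = 275 + 0.74Y + 1929.28
0.26Y = 2204.28, so Y = 2204.28/0.26 = 8478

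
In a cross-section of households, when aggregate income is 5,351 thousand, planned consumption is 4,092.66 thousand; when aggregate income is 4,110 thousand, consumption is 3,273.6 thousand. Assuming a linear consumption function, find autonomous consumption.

a = 561

MPC = ΔC/ΔY = (4092.66 − 3273.6)/(5351 − 4110) = 819.06/1241 = 0.66
a = C − MPC·Y = 3273.6 − 0.66(4110) = 3273.6 − 2712.6 = 561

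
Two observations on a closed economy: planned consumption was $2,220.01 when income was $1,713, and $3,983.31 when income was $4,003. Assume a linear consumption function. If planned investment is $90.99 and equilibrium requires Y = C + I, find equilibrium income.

Y = 4313

MPC = (3983.31 − 2220.01)/(4003 − 1713) = 1763.3/2290 = 0.77
a = 2220.01 − 0.77(1713) = 901
Equilibrium: Y = 901 + 0.77Y + 90.99
0.23Y = 991.99, so Y = 991.99/0.23 = 4313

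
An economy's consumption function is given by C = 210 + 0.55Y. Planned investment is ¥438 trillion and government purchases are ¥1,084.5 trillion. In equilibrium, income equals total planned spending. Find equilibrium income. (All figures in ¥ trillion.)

Y = 3850

Y = C + I + G = 210 + 0.55Y + 438 + 1084.5
Y − 0.55Y = 1732.5
0.45Y = 1732.5, so Y = 1732.5/0.45 = 3850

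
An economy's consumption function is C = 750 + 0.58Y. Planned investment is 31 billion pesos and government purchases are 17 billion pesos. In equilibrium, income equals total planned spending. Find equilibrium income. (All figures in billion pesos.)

Y = 1900

Y = C + I + G = 750 + 0.58Y + 31 + 17
Y − 0.58Y = 798
0.42Y = 798, so Y = 798/0.42 = 1900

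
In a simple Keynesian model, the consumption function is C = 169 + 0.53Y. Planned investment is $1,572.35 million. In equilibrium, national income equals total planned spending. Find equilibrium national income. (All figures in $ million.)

Y = C + I = 169 + 0.53Y + 1572.35
Y − 0.53Y = 1741.35
0.47Y = 1741.35, so Y = 1741.35/0.47 = 3705

Y = 3705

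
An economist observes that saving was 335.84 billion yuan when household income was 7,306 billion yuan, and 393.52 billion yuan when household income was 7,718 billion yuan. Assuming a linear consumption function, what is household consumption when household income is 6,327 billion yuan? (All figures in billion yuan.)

C = 6128.22

MPS = ΔS/ΔY = (393.52 − 335.84)/(7718 − 7306) = 57.68/412 = 0.14
MPC = 1 − MPS = 0.86
Autonomous saving = 335.84 − 0.14(7306) = -687, so a = 687
C = 687 + 0.86(6327) = 687 + 5441.22 = 6128.22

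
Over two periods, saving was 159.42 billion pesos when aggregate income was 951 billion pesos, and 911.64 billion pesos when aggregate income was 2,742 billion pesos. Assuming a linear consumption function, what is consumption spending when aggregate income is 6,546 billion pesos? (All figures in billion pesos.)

MPS = ΔS/ΔY = (911.64 − 159.42)/(2742 − 951) = 752.22/1791 = 0.42
MPC = 1 − MPS = 0.58
Autonomous saving = 159.42 − 0.42(951) = -240, so a = 240
C = 240 + 0.58(6546) = 240 + 3796.68 = 4036.68

C = 4036.68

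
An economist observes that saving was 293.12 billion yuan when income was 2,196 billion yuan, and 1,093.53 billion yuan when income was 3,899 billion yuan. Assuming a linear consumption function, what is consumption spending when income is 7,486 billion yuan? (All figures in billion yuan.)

C = 4706.58

MPS = ΔS/ΔY = (1093.53 − 293.12)/(3899 − 2196) = 800.41/1703 = 0.47
MPC = 1 − MPS = 0.53
Autonomous saving = 293.12 − 0.47(2196) = -739, so a = 739
C = 739 + 0.53(7486) = 739 + 3967.58 = 4706.58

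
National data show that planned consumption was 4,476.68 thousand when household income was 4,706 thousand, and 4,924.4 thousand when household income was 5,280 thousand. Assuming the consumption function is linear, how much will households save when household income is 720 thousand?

MPC = (4924.4 − 4476.68)/(5280 − 4706) = 447.72/574 = 0.78
a = 4476.68 − 0.78(4706) = 4476.68 − 3670.68 = 806
C = 806 + 0.78(720) = 1367.6
S = 720 − 1367.6 = -647.6

S = -647.6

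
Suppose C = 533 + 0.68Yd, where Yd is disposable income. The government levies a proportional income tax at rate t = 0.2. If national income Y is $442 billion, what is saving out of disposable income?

Yd = (1 − 0.2)(442) = 0.8(442) = 353.6
C = 533 + 0.68(353.6) = 533 + 240.448 = 773.448
S = Yd − C = 353.6 − 773.448 = -419.848

S = -419.848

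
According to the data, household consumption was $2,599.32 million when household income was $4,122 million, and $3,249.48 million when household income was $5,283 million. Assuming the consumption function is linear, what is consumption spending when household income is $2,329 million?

C = 1595.24

MPC = (3249.48 − 2599.32)/(5283 − 4122) = 650.16/1161 = 0.56
a = 2599.32 − 0.56(4122) = 2599.32 − 2308.32 = 291
C = 291 + 0.56(2329) = 291 + 1304.24 = 1595.24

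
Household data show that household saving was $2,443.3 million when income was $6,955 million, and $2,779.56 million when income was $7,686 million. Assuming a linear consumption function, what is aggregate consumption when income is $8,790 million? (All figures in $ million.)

C = 5502.6

MPS = ΔS/ΔY = (2779.56 − 2443.3)/(7686 − 6955) = 336.26/731 = 0.46
MPC = 1 − MPS = 0.54
Autonomous saving = 2443.3 − 0.46(6955) = -756, so a = 756
C = 756 + 0.54(8790) = 756 + 4746.6 = 5502.6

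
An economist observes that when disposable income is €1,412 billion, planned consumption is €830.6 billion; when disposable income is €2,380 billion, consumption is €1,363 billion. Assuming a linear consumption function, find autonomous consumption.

a = 54

MPC = ΔC/ΔY = (1363 − 830.6)/(2380 − 1412) = 532.4/968 = 0.55
a = C − MPC·Y = 830.6 − 0.55(1412) = 830.6 − 776.6 = 54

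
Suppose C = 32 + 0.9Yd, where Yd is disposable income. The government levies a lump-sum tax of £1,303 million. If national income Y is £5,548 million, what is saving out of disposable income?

Yd = Y − T = 5548 − 1303 = 4245
C = 32 + 0.9(4245) = 32 + 3820.5 = 3852.5
S = Yd − C = 4245 − 3852.5 = 392.5

S = 392.5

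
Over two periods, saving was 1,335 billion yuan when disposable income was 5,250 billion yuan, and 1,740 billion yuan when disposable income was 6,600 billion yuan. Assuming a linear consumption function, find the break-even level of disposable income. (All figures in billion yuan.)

Y = 800

MPS = ΔS/ΔY = (1740 − 1335)/(6600 − 5250) = 405/1350 = 0.3
MPC = 1 − MPS = 0.7
From S(5250) = 1335: −a + 0.3(5250) = 1335, so a = 1575 − 1335 = 240
Break-even (S = 0): Y = a/MPS = 240/0.3 = 800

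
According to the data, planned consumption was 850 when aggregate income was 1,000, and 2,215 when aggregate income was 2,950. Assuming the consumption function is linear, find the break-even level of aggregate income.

MPC = (2215 − 850)/(2950 − 1000) = 1365/1950 = 0.7
a = 850 − 0.7(1000) = 850 − 700 = 150
Break-even: Y = a/(1−MPC) = 150/0.3 = 500

Y = 500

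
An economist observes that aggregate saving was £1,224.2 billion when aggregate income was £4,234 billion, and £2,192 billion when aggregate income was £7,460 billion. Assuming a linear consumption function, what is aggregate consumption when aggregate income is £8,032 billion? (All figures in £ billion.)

MPS = ΔS/ΔY = (2192 − 1224.2)/(7460 − 4234) = 967.8/3226 = 0.3
MPC = 1 − MPS = 0.7
Autonomous saving = 1224.2 − 0.3(4234) = -46, so a = 46
C = 46 + 0.7(8032) = 46 + 5622.4 = 5668.4

C = 5668.4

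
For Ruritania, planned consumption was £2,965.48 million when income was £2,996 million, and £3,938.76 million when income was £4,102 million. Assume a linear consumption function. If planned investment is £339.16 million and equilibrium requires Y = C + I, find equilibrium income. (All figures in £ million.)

Y = 5568

MPC = (3938.76 − 2965.48)/(4102 − 2996) = 973.28/1106 = 0.88
a = 2965.48 − 0.88(2996) = 329
Equilibrium: Y = 329 + 0.88Y + 339.16
0.12Y = 668.16, so Y = 668.16/0.12 = 5568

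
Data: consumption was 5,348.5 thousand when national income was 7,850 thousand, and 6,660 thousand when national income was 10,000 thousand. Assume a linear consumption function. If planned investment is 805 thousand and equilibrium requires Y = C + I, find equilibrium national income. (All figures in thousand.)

MPC = (6660 − 5348.5)/(10000 − 7850) = 1311.5/2150 = 0.61
a = 5348.5 − 0.61(7850) = 560
Equilibrium: Y = 560 + 0.61Y + 805
0.39Y = 1365, so Y = 1365/0.39 = 3500

Y = 3500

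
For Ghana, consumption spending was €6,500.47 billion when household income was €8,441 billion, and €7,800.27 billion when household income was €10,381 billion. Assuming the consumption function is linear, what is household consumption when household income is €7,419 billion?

C = 5815.73

MPC = (7800.27 − 6500.47)/(10381 − 8441) = 1299.8/1940 = 0.67
a = 6500.47 − 0.67(8441) = 6500.47 − 5655.47 = 845
C = 845 + 0.67(7419) = 845 + 4970.73 = 5815.73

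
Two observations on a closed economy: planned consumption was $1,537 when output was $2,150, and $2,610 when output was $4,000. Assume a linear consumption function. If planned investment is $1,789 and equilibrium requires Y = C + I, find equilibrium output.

Y = 4950

MPC = (2610 − 1537)/(4000 − 2150) = 1073/1850 = 0.58
a = 1537 − 0.58(2150) = 290
Equilibrium: Y = 290 + 0.58Y + 1789
0.42Y = 2079, so Y = 2079/0.42 = 4950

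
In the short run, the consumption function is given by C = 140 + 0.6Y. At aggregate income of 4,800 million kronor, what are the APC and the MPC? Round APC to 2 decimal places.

MPC = 0.6 (the slope of the consumption function)
C = 140 + 0.6(4800) = 3020, so APC = 3020/4800 = 0.63

APC = 0.63; MPC = 0.6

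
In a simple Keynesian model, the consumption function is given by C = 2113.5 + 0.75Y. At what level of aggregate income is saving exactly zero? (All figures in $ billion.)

Y = 8454

At break-even, C = Y: 2113.5 + 0.75Y = Y
0.25Y = 2113.5, so Y = 2113.5/0.25 = 8454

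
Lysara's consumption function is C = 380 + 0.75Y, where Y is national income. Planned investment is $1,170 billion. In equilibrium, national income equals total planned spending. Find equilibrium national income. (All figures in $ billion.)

Y = 6200

Y = C + I = 380 + 0.75Y + 1170
Y − 0.75Y = 1550
0.25Y = 1550, so Y = 1550/0.25 = 6200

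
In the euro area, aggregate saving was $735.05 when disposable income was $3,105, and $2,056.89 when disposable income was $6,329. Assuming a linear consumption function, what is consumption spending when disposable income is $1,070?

C = 1169.3

MPS = ΔS/ΔY = (2056.89 − 735.05)/(6329 − 3105) = 1321.84/3224 = 0.41
MPC = 1 − MPS = 0.59
Autonomous saving = 735.05 − 0.41(3105) = -538, so a = 538
C = 538 + 0.59(1070) = 538 + 631.3 = 1169.3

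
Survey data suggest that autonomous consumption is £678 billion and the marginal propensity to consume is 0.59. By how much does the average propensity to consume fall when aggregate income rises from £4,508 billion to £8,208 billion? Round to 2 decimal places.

At Y = 4508: C = 678 + 0.59(4508) = 3337.72, APC = 3337.72/4508 = 0.740
At Y = 8208: C = 5520.72, APC = 5520.72/8208 = 0.673
Fall in APC = 0.740 − 0.673 = 0.067 ≈ 0.07

ΔAPC = 0.07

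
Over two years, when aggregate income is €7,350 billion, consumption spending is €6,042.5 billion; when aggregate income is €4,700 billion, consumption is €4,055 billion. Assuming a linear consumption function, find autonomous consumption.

a = 530

MPC = ΔC/ΔY = (6042.5 − 4055)/(7350 − 4700) = 1987.5/2650 = 0.75
a = C − MPC·Y = 4055 − 0.75(4700) = 4055 − 3525 = 530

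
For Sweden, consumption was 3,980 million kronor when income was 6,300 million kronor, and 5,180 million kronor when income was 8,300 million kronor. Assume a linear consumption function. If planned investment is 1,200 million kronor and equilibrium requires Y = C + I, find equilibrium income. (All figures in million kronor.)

MPC = (5180 − 3980)/(8300 − 6300) = 1200/2000 = 0.6
a = 3980 − 0.6(6300) = 200
Equilibrium: Y = 200 + 0.6Y + 1200
0.4Y = 1400, so Y = 1400/0.4 = 3500

Y = 3500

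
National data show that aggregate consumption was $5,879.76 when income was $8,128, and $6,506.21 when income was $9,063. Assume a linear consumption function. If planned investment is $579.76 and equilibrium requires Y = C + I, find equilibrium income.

MPC = (6506.21 − 5879.76)/(9063 − 8128) = 626.45/935 = 0.67
a = 5879.76 − 0.67(8128) = 434
Equilibrium: Y = 434 + 0.67Y + 579.76
0.33Y = 1013.76, so Y = 1013.76/0.33 = 3072

Y = 3072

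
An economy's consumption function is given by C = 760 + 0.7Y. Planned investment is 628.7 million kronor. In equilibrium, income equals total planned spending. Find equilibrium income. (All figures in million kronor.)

Y = C + I = 760 + 0.7Y + 628.7
Y − 0.7Y = 1388.7
0.3Y = 1388.7, so Y = 1388.7/0.3 = 4629

Y = 4629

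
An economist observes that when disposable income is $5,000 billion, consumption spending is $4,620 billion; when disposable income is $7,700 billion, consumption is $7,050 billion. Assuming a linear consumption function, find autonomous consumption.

MPC = ΔC/ΔY = (7050 − 4620)/(7700 − 5000) = 2430/2700 = 0.9
a = C − MPC·Y = 4620 − 0.9(5000) = 4620 − 4500 = 120

a = 120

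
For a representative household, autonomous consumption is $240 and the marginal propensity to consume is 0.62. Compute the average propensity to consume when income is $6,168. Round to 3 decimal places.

C = 240 + 0.62(6168) = 4064.16
APC = C/Y = 4064.16/6168 = 0.659

APC = 0.659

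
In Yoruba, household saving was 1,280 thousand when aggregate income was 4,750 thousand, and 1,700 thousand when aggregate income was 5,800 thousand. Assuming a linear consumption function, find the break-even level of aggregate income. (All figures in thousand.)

Y = 1550

MPS = ΔS/ΔY = (1700 − 1280)/(5800 − 4750) = 420/1050 = 0.4
MPC = 1 − MPS = 0.6
From S(4750) = 1280: −a + 0.4(4750) = 1280, so a = 1900 − 1280 = 620
Break-even (S = 0): Y = a/MPS = 620/0.4 = 1550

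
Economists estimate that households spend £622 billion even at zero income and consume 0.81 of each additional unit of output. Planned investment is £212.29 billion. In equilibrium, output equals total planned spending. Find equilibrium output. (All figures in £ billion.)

Y = 4391

Y = C + I = 622 + 0.81Y + 212.29
Y − 0.81Y = 834.29
0.19Y = 834.29, so Y = 834.29/0.19 = 4391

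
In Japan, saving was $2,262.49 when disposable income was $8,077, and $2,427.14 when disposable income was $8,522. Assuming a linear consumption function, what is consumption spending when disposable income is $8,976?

MPS = ΔS/ΔY = (2427.14 − 2262.49)/(8522 − 8077) = 164.65/445 = 0.37
MPC = 1 − MPS = 0.63
Autonomous saving = 2262.49 − 0.37(8077) = -726, so a = 726
C = 726 + 0.63(8976) = 726 + 5654.88 = 6380.88

C = 6380.88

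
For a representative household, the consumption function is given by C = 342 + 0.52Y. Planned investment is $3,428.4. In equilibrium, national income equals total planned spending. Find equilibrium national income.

Y = C + I = 342 + 0.52Y + 3428.4
Y − 0.52Y = 3770.4
0.48Y = 3770.4, so Y = 3770.4/0.48 = 7855

Y = 7855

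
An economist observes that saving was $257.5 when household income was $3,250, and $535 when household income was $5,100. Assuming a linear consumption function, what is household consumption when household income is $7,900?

MPS = ΔS/ΔY = (535 − 257.5)/(5100 − 3250) = 277.5/1850 = 0.15
MPC = 1 − MPS = 0.85
Autonomous saving = 257.5 − 0.15(3250) = -230, so a = 230
C = 230 + 0.85(7900) = 230 + 6715 = 6945

C = 6945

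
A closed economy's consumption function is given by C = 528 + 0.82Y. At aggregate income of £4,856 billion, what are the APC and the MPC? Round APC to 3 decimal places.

MPC = 0.82 (the slope of the consumption function)
C = 528 + 0.82(4856) = 4509.92, so APC = 4509.92/4856 = 0.929

APC = 0.929; MPC = 0.82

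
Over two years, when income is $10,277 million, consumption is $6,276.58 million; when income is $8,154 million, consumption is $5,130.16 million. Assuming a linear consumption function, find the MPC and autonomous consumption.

MPC = 0.54; a = 727

MPC = ΔC/ΔY = (6276.58 − 5130.16)/(10277 − 8154) = 1146.42/2123 = 0.54
a = C − MPC·Y = 5130.16 − 0.54(8154) = 5130.16 − 4403.16 = 727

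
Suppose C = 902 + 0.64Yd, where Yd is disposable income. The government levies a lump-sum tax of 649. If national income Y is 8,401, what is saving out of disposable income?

S = 1888.72

Yd = Y − T = 8401 − 649 = 7752
C = 902 + 0.64(7752) = 902 + 4961.28 = 5863.28
S = Yd − C = 7752 − 5863.28 = 1888.72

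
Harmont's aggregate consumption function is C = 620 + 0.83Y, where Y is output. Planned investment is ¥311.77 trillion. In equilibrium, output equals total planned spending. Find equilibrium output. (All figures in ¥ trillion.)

Y = C + I = 620 + 0.83Y + 311.77
Y − 0.83Y = 931.77
0.17Y = 931.77, so Y = 931.77/0.17 = 5481

Y = 5481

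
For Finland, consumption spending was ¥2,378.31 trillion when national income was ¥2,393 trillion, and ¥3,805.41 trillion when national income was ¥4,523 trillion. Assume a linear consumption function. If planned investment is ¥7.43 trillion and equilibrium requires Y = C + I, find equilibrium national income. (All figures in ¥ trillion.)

MPC = (3805.41 − 2378.31)/(4523 − 2393) = 1427.1/2130 = 0.67
a = 2378.31 − 0.67(2393) = 775
Equilibrium: Y = 775 + 0.67Y + 7.43
0.33Y = 782.43, so Y = 782.43/0.33 = 2371

Y = 2371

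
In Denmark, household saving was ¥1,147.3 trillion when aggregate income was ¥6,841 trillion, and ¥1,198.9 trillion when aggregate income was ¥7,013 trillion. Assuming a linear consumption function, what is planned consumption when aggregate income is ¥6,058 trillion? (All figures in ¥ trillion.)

MPS = ΔS/ΔY = (1198.9 − 1147.3)/(7013 − 6841) = 51.6/172 = 0.3
MPC = 1 − MPS = 0.7
Autonomous saving = 1147.3 − 0.3(6841) = -905, so a = 905
C = 905 + 0.7(6058) = 905 + 4240.6 = 5145.6

C = 5145.6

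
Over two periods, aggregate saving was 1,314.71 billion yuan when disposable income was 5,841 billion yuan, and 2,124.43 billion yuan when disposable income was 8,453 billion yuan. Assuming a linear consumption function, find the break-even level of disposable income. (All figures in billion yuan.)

Y = 1600

MPS = ΔS/ΔY = (2124.43 − 1314.71)/(8453 − 5841) = 809.72/2612 = 0.31
MPC = 1 − MPS = 0.69
From S(5841) = 1314.71: −a + 0.31(5841) = 1314.71, so a = 1810.71 − 1314.71 = 496
Break-even (S = 0): Y = a/MPS = 496/0.31 = 1600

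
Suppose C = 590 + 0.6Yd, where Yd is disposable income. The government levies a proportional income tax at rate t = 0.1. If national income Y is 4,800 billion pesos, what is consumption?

Yd = (1 − 0.1)(4800) = 0.9(4800) = 4320
C = 590 + 0.6(4320) = 590 + 2592 = 3182

C = 3182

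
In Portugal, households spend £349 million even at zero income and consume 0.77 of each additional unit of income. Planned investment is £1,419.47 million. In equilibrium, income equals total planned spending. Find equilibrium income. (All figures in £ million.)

Y = C + I = 349 + 0.77Y + 1419.47
Y − 0.77Y = 1768.47
0.23Y = 1768.47, so Y = 1768.47/0.23 = 7689

Y = 7689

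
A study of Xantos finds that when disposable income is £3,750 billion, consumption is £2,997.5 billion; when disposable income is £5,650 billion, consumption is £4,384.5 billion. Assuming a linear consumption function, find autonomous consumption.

MPC = ΔC/ΔY = (4384.5 − 2997.5)/(5650 − 3750) = 1387/1900 = 0.73
a = C − MPC·Y = 2997.5 − 0.73(3750) = 2997.5 − 2737.5 = 260

a = 260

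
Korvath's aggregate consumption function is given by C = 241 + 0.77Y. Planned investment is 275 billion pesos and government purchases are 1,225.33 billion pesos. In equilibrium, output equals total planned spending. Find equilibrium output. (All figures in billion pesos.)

Y = 7571

Y = C + I + G = 241 + 0.77Y + 275 + 1225.33
Y − 0.77Y = 1741.33
0.23Y = 1741.33, so Y = 1741.33/0.23 = 7571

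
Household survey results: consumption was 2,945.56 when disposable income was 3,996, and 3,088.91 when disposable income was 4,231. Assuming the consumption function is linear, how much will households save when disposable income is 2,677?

MPC = (3088.91 − 2945.56)/(4231 − 3996) = 143.35/235 = 0.61
a = 2945.56 − 0.61(3996) = 2945.56 − 2437.56 = 508
C = 508 + 0.61(2677) = 2140.97
S = 2677 − 2140.97 = 536.03

S = 536.03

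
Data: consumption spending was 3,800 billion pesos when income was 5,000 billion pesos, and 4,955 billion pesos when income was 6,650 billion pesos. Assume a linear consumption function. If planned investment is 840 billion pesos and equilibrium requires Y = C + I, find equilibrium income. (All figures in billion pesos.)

Y = 3800

MPC = (4955 − 3800)/(6650 − 5000) = 1155/1650 = 0.7
a = 3800 − 0.7(5000) = 300
Equilibrium: Y = 300 + 0.7Y + 840
0.3Y = 1140, so Y = 1140/0.3 = 3800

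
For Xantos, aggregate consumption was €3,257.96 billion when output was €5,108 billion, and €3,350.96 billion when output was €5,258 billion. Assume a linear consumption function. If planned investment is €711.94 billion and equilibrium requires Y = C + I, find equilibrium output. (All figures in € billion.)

Y = 2113

MPC = (3350.96 − 3257.96)/(5258 − 5108) = 93/150 = 0.62
a = 3257.96 − 0.62(5108) = 91
Equilibrium: Y = 91 + 0.62Y + 711.94
0.38Y = 802.94, so Y = 802.94/0.38 = 2113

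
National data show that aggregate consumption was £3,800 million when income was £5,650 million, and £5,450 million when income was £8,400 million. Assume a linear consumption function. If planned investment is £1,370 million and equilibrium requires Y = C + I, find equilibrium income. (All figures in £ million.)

Y = 4450

MPC = (5450 − 3800)/(8400 − 5650) = 1650/2750 = 0.6
a = 3800 − 0.6(5650) = 410
Equilibrium: Y = 410 + 0.6Y + 1370
0.4Y = 1780, so Y = 1780/0.4 = 4450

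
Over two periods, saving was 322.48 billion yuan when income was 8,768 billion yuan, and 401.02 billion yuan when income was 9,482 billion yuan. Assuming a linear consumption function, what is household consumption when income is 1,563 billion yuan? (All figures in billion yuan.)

C = 2033.07

MPS = ΔS/ΔY = (401.02 − 322.48)/(9482 − 8768) = 78.54/714 = 0.11
MPC = 1 − MPS = 0.89
Autonomous saving = 322.48 − 0.11(8768) = -642, so a = 642
C = 642 + 0.89(1563) = 642 + 1391.07 = 2033.07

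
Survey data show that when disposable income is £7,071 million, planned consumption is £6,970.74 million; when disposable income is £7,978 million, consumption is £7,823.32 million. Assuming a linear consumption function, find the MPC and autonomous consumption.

MPC = 0.94; a = 324

MPC = ΔC/ΔY = (7823.32 − 6970.74)/(7978 − 7071) = 852.58/907 = 0.94
a = C − MPC·Y = 6970.74 − 0.94(7071) = 6970.74 − 6646.74 = 324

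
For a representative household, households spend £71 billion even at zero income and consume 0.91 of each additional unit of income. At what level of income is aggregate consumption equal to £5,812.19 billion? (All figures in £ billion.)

Y = 6309

71 + 0.91Y = 5812.19
0.91Y = 5741.19, so Y = 5741.19/0.91 = 6309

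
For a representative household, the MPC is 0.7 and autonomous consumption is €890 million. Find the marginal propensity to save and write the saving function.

MPS = 1 − MPC = 1 − 0.7 = 0.3
S = Y − C = -890 + 0.3Y

MPS = 0.3; S = -890 + 0.3Y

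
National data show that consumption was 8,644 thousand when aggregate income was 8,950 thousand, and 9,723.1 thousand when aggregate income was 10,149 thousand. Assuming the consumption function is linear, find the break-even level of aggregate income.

MPC = (9723.1 − 8644)/(10149 − 8950) = 1079.1/1199 = 0.9
a = 8644 − 0.9(8950) = 8644 − 8055 = 589
Break-even: Y = a/(1−MPC) = 589/0.1 = 5890

Y = 5890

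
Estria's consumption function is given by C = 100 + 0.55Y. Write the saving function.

S = -100 + 0.45Y

S = Y − C = Y − (100 + 0.55Y) = -100 + (1 − 0.55)Y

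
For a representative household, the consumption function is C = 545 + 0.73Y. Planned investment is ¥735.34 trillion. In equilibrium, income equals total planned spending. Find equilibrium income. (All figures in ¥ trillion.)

Y = 4742

Y = C + I = 545 + 0.73Y + 735.34
Y − 0.73Y = 1280.34
0.27Y = 1280.34, so Y = 1280.34/0.27 = 4742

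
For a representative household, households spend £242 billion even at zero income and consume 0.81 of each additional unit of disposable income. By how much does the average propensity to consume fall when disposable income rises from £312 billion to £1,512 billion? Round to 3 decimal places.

ΔAPC = 0.616

At Y = 312: C = 242 + 0.81(312) = 494.72, APC = 494.72/312 = 1.5856
At Y = 1512: C = 1466.72, APC = 1466.72/1512 = 0.9701
Fall in APC = 1.5856 − 0.9701 = 0.6155 ≈ 0.616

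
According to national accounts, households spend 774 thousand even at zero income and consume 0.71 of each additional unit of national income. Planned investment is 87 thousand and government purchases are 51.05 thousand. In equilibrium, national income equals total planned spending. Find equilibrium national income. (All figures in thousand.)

Y = C + I + G = 774 + 0.71Y + 87 + 51.05
Y − 0.71Y = 912.05
0.29Y = 912.05, so Y = 912.05/0.29 = 3145

Y = 3145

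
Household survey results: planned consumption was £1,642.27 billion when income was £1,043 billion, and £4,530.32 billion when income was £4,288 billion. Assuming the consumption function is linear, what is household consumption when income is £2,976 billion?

MPC = (4530.32 − 1642.27)/(4288 − 1043) = 2888.05/3245 = 0.89
a = 1642.27 − 0.89(1043) = 1642.27 − 928.27 = 714
C = 714 + 0.89(2976) = 714 + 2648.64 = 3362.64

C = 3362.64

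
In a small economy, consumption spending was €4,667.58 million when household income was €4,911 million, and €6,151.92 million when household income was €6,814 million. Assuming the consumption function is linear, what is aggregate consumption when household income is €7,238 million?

C = 6482.64

MPC = (6151.92 − 4667.58)/(6814 − 4911) = 1484.34/1903 = 0.78
a = 4667.58 − 0.78(4911) = 4667.58 − 3830.58 = 837
C = 837 + 0.78(7238) = 837 + 5645.64 = 6482.64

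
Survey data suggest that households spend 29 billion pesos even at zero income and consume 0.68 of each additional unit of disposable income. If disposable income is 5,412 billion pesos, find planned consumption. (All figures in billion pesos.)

C = 3709.16

C = 29 + 0.68(5412) = 29 + 3680.16 = 3709.16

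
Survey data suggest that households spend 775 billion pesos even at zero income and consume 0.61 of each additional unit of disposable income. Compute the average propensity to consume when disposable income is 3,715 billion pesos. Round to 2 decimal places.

C = 775 + 0.61(3715) = 3041.15
APC = C/Y = 3041.15/3715 = 0.82

APC = 0.82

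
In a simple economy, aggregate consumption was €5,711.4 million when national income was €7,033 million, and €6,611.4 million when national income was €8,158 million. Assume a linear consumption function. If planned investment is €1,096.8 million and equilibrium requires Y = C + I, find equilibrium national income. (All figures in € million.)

MPC = (6611.4 − 5711.4)/(8158 − 7033) = 900/1125 = 0.8
a = 5711.4 − 0.8(7033) = 85
Equilibrium: Y = 85 + 0.8Y + 1096.8
0.2Y = 1181.8, so Y = 1181.8/0.2 = 5909

Y = 5909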